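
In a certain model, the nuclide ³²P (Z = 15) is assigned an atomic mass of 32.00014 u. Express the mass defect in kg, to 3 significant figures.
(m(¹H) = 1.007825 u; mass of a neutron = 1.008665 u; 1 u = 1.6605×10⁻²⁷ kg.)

4.39e-28 kg

The nucleus contains 15 protons and 32 − 15 = 17 neutrons.
Total constituent mass: 15 × 1.007825 + 17 × 1.008665 = 32.264680 u
Mass defect Δm = 32.264680 − 32.00014 = 0.264540 u
In SI units: 0.264540 u × 1.6605×10⁻²⁷ kg/u = 4.3927e-28 kg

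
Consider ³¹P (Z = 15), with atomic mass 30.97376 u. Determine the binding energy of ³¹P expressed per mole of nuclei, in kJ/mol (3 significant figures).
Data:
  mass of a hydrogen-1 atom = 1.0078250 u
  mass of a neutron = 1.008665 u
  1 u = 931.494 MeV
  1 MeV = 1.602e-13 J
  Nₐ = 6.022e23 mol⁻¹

2.54e+10 kJ/mol

With 15 protons and 16 neutrons (A = 31):
Total constituent mass: 15 × 1.0078250 + 16 × 1.008665 = 31.2560150 u
Mass defect Δm = 31.2560150 − 30.97376 = 0.2822550 u
E_B = 0.2822550 × 931.494 = 262.919 MeV
Per nucleus in joules: 262.919 MeV × 1.602e-13 J/MeV = 4.2120e-11 J
Per mole: 4.2120e-11 J × 6.022e23 mol⁻¹ = 2.5365e+13 J/mol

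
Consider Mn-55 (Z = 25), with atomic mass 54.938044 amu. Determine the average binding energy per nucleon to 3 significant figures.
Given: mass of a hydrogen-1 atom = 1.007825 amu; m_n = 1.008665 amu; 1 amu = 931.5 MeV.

With 25 protons and 30 neutrons (A = 55):
Σm = 25·m(¹H) + 30·m_n = 25.195625 + 30.259950 = 55.455575 amu
Δm = 55.455575 − 54.938044 = 0.517531 amu
E_B = 0.517531 × 931.5 = 482.080 MeV
Dividing by A = 55 gives 8.765 MeV per nucleon.

8.77 MeV/nucleon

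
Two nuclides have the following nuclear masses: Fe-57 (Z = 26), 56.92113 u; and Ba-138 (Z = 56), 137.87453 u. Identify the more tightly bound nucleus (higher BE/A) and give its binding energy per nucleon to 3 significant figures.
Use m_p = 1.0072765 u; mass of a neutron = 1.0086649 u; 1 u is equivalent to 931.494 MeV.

Fe-57; 8.77 MeV/nucleon

Fe-57: Σm = 26(1.0072765) + 31(1.0086649) = 57.4578009 u; Δm = 0.5366709 u; E_B = 499.91 MeV; E_B/A = 8.770 MeV
Ba-138: Σm = 56(1.0072765) + 82(1.0086649) = 139.1180058 u; Δm = 1.2434758 u; E_B = 1158.3 MeV; E_B/A = 8.393 MeV
Fe-57 has the higher binding energy per nucleon, so it is the more tightly bound nucleus.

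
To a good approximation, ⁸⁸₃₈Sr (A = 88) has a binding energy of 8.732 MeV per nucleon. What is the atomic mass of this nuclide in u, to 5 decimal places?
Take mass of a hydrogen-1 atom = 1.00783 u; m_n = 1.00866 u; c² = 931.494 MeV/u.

87.90561 u

Total binding energy = 88 × 8.732 = 768.416 MeV
Mass defect = 768.416 MeV / (931.494 MeV/u) = 0.8249286 u
Constituent mass = 38(1.00783) + 50(1.00866) = 88.73054 u
Atomic mass = 88.73054 − 0.8249286 = 87.9056114 u ≈ 87.90561 u (to 5 decimal places)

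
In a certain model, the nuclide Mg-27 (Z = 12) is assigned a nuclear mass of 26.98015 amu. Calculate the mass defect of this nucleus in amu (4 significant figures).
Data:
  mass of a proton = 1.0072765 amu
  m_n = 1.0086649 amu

0.2371 amu

Mass of separated nucleons = 12(1.0072765) + 15(1.0086649) = 12.0873180 + 15.1299735 = 27.2172915 amu
Δm = 27.2172915 − 26.98015 = 0.2371415 amu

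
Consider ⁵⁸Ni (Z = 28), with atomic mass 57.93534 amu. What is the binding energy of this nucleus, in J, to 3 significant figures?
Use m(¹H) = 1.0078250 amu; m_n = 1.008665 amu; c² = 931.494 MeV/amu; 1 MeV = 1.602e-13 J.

8.11e-11 J

The nucleus contains 28 protons and 58 − 28 = 30 neutrons.
Σm = 28·m(¹H) + 30·m_n = 28.2191000 + 30.259950 = 58.4790500 amu
Mass defect Δm = 58.4790500 − 57.93534 = 0.5437100 amu
E_B = 0.5437100 × 931.494 = 506.463 MeV
In joules: 506.463 MeV × 1.602e-13 J/MeV = 8.1135e-11 J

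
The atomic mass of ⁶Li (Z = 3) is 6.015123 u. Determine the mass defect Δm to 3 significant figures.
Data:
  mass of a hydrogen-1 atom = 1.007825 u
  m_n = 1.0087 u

0.0345 u

Z = 3, so N = A − Z = 6 − 3 = 3.
Mass of separated nucleons = 3(1.007825) + 3(1.0087) = 3.023475 + 3.0261 = 6.049575 u
The mass defect is 6.049575 − 6.015123 = 0.034452 u.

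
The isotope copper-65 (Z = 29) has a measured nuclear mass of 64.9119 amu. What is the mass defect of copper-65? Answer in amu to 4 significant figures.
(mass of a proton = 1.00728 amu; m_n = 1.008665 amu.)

0.6112 amu

The nucleus contains 29 protons and 65 − 29 = 36 neutrons.
Total constituent mass: 29 × 1.00728 + 36 × 1.008665 = 65.523060 amu
The mass defect is 65.523060 − 64.9119 = 0.611160 amu.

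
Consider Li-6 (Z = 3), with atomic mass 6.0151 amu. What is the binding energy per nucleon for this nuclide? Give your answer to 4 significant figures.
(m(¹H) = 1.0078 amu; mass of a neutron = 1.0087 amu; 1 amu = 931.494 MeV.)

5.341 MeV/nucleon

Z = 3, so N = A − Z = 6 − 3 = 3.
Total constituent mass: 3 × 1.0078 + 3 × 1.0087 = 6.0495 amu
The mass defect is 6.0495 − 6.0151 = 0.0344 amu.
E_B = 0.0344 × 931.494 = 32.0434 MeV
BE/A = 32.0434 MeV / 6 = 5.341 MeV/nucleon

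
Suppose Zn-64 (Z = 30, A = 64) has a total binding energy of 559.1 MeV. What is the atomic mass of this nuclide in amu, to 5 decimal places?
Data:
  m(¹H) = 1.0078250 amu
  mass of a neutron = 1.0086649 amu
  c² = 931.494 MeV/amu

Mass defect = 559.1 MeV / (931.494 MeV/amu) = 0.6002186 amu
Constituent mass = 30(1.0078250) + 34(1.0086649) = 64.5293566 amu
Atomic mass = 64.5293566 − 0.6002186 = 63.9291380 amu ≈ 63.92914 amu (to 5 decimal places)

63.92914 amu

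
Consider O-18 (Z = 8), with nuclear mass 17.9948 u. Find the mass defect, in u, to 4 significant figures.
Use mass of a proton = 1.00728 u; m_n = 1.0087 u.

0.1504 u

Mass of separated nucleons = 8(1.00728) + 10(1.0087) = 8.05824 + 10.0870 = 18.14524 u
The mass defect is 18.14524 − 17.9948 = 0.15044 u.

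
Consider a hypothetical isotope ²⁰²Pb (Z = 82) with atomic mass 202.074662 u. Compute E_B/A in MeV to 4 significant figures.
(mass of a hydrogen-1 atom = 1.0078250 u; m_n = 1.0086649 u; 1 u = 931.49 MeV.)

Σm = 82·m(¹H) + 120·m_n = 82.6416500 + 121.0397880 = 203.6814380 u
Mass defect Δm = 203.6814380 − 202.074662 = 1.6067760 u
E_B = 1.6067760 × 931.49 = 1496.70 MeV
Dividing by A = 202 gives 7.409 MeV per nucleon.

7.409 MeV/nucleon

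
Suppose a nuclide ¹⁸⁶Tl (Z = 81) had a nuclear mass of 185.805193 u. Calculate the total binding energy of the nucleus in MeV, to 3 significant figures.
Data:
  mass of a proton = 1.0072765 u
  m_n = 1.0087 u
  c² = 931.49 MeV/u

1580 MeV

The nucleus contains 81 protons and 186 − 81 = 105 neutrons.
Mass of separated nucleons = 81(1.0072765) + 105(1.0087) = 81.5893965 + 105.9135 = 187.5028965 u
The mass defect is 187.5028965 − 185.805193 = 1.6977035 u.
Binding energy = Δm·c² = 1.6977035 × 931.49 MeV/u = 1581.39 MeV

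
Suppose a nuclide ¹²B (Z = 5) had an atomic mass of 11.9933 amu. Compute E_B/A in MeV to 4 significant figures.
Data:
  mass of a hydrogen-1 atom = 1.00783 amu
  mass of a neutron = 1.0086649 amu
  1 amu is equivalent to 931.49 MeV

8.267 MeV/nucleon

Σm = 5·m(¹H) + 7·m_n = 5.03915 + 7.0606543 = 12.0998043 amu
Δm = 12.0998043 − 11.9933 = 0.1065043 amu
Binding energy = Δm·c² = 0.1065043 × 931.49 MeV/amu = 99.2077 MeV
Per nucleon: 99.2077 / 12 = 8.267 MeV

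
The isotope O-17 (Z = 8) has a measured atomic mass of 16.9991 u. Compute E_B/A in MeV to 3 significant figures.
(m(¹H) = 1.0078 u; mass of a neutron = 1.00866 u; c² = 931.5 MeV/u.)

7.74 MeV/nucleon

Z = 8, so N = A − Z = 17 − 8 = 9.
Σm = 8·m(¹H) + 9·m_n = 8.0624 + 9.07794 = 17.14034 u
The mass defect is 17.14034 − 16.9991 = 0.14124 u.
Converting to energy: 0.14124 u × 931.5 MeV/u = 131.565 MeV
BE/A = 131.565 MeV / 17 = 7.739 MeV/nucleon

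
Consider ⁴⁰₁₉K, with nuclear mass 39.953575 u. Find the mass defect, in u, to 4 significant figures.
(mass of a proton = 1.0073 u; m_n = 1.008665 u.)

Σm = 19·m_p + 21·m_n = 19.1387 + 21.181965 = 40.320665 u
Δm = 40.320665 − 39.953575 = 0.367090 u

0.3671 u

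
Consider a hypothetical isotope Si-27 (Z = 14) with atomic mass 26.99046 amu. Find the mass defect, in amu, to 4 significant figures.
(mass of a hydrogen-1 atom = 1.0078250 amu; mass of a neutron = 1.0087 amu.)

0.2322 amu

Σm = 14·m(¹H) + 13·m_n = 14.1095500 + 13.1131 = 27.2226500 amu
Mass defect Δm = 27.2226500 − 26.99046 = 0.2321900 amu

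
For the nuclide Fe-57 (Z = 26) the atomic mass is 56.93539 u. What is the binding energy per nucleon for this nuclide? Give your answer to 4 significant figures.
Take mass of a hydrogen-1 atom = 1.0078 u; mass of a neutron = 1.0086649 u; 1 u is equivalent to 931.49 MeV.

Total constituent mass: 26 × 1.0078 + 31 × 1.0086649 = 57.4714119 u
Mass defect Δm = 57.4714119 − 56.93539 = 0.5360219 u
Converting to energy: 0.5360219 u × 931.49 MeV/u = 499.299 MeV
BE/A = 499.299 MeV / 57 = 8.760 MeV/nucleon

8.760 MeV/nucleon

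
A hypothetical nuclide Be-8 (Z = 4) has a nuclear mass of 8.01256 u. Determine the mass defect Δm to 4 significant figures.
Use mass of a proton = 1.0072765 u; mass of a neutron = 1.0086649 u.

Z = 4, so N = A − Z = 8 − 4 = 4.
Σm = 4·m_p + 4·m_n = 4.0291060 + 4.0346596 = 8.0637656 u
Mass defect Δm = 8.0637656 − 8.01256 = 0.0512056 u

0.05121 u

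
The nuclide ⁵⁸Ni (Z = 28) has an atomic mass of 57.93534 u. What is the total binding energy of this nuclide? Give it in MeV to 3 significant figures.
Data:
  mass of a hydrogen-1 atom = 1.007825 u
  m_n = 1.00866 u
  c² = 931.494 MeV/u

Total constituent mass: 28 × 1.007825 + 30 × 1.00866 = 58.478900 u
Δm = 58.478900 − 57.93534 = 0.543560 u
Binding energy = Δm·c² = 0.543560 × 931.494 MeV/u = 506.323 MeV

506 MeV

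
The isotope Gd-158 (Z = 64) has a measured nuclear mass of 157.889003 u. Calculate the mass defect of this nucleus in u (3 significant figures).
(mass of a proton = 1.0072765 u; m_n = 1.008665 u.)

With 64 protons and 94 neutrons (A = 158):
Σm = 64·m_p + 94·m_n = 64.4656960 + 94.814510 = 159.2802060 u
Mass defect Δm = 159.2802060 − 157.889003 = 1.3912030 u

1.39 u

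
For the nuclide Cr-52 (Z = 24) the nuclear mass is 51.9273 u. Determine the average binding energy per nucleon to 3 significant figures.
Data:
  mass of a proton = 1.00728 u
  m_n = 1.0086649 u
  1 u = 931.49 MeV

Z = 24, so N = A − Z = 52 − 24 = 28.
Total constituent mass: 24 × 1.00728 + 28 × 1.0086649 = 52.4173372 u
The mass defect is 52.4173372 − 51.9273 = 0.4900372 u.
Binding energy = Δm·c² = 0.4900372 × 931.49 MeV/u = 456.465 MeV
Per nucleon: 456.465 / 52 = 8.778 MeV

8.78 MeV/nucleon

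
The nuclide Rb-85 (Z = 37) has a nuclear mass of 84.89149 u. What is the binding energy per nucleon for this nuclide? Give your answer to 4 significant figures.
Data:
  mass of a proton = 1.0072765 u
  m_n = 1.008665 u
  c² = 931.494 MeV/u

Total constituent mass: 37 × 1.0072765 + 48 × 1.008665 = 85.6851505 u
Δm = 85.6851505 − 84.89149 = 0.7936605 u
Binding energy = Δm·c² = 0.7936605 × 931.494 MeV/u = 739.290 MeV
Per nucleon: 739.290 / 85 = 8.698 MeV

8.698 MeV/nucleon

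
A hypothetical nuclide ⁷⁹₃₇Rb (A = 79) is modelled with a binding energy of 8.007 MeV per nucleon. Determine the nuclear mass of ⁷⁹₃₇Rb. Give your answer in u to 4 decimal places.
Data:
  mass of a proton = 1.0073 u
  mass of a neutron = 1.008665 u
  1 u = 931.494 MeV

78.9550 u

Total binding energy = 79 × 8.007 = 632.553 MeV
Mass defect = 632.553 MeV / (931.494 MeV/u) = 0.679074 u
Constituent mass = 37(1.0073) + 42(1.008665) = 79.634030 u
Nuclear mass = 79.634030 − 0.679074 = 78.954956 u ≈ 78.9550 u (to 4 decimal places)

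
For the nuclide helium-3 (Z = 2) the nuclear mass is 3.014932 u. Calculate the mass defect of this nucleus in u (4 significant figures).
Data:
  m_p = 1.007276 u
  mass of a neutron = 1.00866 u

0.008280 u

Z = 2, so N = A − Z = 3 − 2 = 1.
Total constituent mass: 2 × 1.007276 + 1 × 1.00866 = 3.023212 u
The mass defect is 3.023212 − 3.014932 = 0.008280 u.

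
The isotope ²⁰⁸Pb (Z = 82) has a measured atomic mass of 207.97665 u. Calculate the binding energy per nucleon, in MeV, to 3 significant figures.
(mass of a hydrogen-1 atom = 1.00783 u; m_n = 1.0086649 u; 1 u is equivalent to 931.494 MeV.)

7.87 MeV/nucleon

Total constituent mass: 82 × 1.00783 + 126 × 1.0086649 = 209.7338374 u
Mass defect Δm = 209.7338374 − 207.97665 = 1.7571874 u
Binding energy = Δm·c² = 1.7571874 × 931.494 MeV/u = 1636.81 MeV
Per nucleon: 1636.81 / 208 = 7.869 MeV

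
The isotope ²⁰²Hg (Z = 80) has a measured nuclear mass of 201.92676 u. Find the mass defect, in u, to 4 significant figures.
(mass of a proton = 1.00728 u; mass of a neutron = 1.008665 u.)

1.713 u

The nucleus contains 80 protons and 202 − 80 = 122 neutrons.
Mass of separated nucleons = 80(1.00728) + 122(1.008665) = 80.58240 + 123.057130 = 203.639530 u
Δm = 203.639530 − 201.92676 = 1.712770 u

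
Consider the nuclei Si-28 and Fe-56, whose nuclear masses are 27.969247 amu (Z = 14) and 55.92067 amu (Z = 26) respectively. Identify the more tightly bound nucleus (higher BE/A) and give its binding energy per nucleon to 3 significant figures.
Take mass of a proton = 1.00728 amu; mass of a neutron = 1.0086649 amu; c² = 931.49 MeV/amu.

Si-28: Σm = 14(1.00728) + 14(1.0086649) = 28.2232286 amu; Δm = 0.2539816 amu; E_B = 236.58 MeV; E_B/A = 8.449 MeV
Fe-56: Σm = 26(1.00728) + 30(1.0086649) = 56.4492270 amu; Δm = 0.5285570 amu; E_B = 492.35 MeV; E_B/A = 8.792 MeV
Fe-56 has the higher binding energy per nucleon, so it is the more tightly bound nucleus.

Fe-56; 8.79 MeV/nucleon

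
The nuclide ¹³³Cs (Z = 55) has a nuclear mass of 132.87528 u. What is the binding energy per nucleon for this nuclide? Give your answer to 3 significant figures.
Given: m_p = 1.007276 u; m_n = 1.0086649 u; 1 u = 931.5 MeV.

Z = 55, so N = A − Z = 133 − 55 = 78.
Mass of separated nucleons = 55(1.007276) + 78(1.0086649) = 55.400180 + 78.6758622 = 134.0760422 u
The mass defect is 134.0760422 − 132.87528 = 1.2007622 u.
E_B = 1.2007622 × 931.5 = 1118.51 MeV
Per nucleon: 1118.51 / 133 = 8.410 MeV

8.41 MeV/nucleon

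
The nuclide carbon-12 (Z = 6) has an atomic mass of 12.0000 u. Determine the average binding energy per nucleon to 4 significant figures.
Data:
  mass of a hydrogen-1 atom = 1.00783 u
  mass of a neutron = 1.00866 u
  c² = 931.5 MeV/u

Mass of separated nucleons = 6(1.00783) + 6(1.00866) = 6.04698 + 6.05196 = 12.09894 u
Mass defect Δm = 12.09894 − 12.0000 = 0.09894 u
E_B = 0.09894 × 931.5 = 92.1626 MeV
BE/A = 92.1626 MeV / 12 = 7.680 MeV/nucleon

7.680 MeV/nucleon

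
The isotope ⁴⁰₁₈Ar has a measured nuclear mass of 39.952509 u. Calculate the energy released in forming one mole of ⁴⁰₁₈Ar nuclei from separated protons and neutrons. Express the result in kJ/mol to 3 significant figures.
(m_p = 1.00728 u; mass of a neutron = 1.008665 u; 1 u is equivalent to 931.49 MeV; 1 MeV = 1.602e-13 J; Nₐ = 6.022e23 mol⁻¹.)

Mass of separated nucleons = 18(1.00728) + 22(1.008665) = 18.13104 + 22.190630 = 40.321670 u
The mass defect is 40.321670 − 39.952509 = 0.369161 u.
Binding energy = Δm·c² = 0.369161 × 931.49 MeV/u = 343.870 MeV
Per nucleus in joules: 343.870 MeV × 1.602e-13 J/MeV = 5.5088e-11 J
Per mole: 5.5088e-11 J × 6.022e23 mol⁻¹ = 3.3174e+13 J/mol

3.32e+10 kJ/mol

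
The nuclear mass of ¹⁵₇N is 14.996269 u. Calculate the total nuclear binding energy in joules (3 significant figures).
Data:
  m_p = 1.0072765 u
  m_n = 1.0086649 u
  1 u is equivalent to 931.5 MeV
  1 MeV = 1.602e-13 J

Σm = 7·m_p + 8·m_n = 7.0509355 + 8.0693192 = 15.1202547 u
The mass defect is 15.1202547 − 14.996269 = 0.1239857 u.
Converting to energy: 0.1239857 u × 931.5 MeV/u = 115.493 MeV
In joules: 115.493 MeV × 1.602e-13 J/MeV = 1.8502e-11 J

1.85e-11 J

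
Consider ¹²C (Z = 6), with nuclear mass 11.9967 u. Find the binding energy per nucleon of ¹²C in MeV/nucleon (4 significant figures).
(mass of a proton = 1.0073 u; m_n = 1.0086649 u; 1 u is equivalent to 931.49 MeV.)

Z = 6, so N = A − Z = 12 − 6 = 6.
Σm = 6·m_p + 6·m_n = 6.0438 + 6.0519894 = 12.0957894 u
Δm = 12.0957894 − 11.9967 = 0.0990894 u
Converting to energy: 0.0990894 u × 931.49 MeV/u = 92.3008 MeV
Per nucleon: 92.3008 / 12 = 7.692 MeV

7.692 MeV/nucleon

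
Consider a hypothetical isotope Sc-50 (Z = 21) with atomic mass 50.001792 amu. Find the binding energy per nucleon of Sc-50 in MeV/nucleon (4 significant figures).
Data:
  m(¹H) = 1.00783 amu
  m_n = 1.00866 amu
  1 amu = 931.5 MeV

7.709 MeV/nucleon

Mass of separated nucleons = 21(1.00783) + 29(1.00866) = 21.16443 + 29.25114 = 50.41557 amu
Δm = 50.41557 − 50.001792 = 0.413778 amu
E_B = 0.413778 × 931.5 = 385.434 MeV
BE/A = 385.434 MeV / 50 = 7.709 MeV/nucleon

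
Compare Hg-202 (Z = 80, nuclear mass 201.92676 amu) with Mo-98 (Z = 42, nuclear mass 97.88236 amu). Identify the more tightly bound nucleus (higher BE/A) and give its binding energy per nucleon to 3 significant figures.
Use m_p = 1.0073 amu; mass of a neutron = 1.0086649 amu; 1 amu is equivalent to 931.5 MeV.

Mo-98; 8.64 MeV/nucleon

Hg-202: Σm = 80(1.0073) + 122(1.0086649) = 203.6411178 amu; Δm = 1.7143578 amu; E_B = 1596.92 MeV; E_B/A = 7.906 MeV
Mo-98: Σm = 42(1.0073) + 56(1.0086649) = 98.7918344 amu; Δm = 0.9094744 amu; E_B = 847.175 MeV; E_B/A = 8.6446 MeV
Mo-98 has the higher binding energy per nucleon, so it is the more tightly bound nucleus.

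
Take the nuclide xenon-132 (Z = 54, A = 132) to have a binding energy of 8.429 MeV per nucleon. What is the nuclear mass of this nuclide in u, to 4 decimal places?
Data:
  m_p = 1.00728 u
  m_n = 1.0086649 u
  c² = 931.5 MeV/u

131.8745 u

Total binding energy = 132 × 8.429 = 1112.628 MeV
Mass defect = 1112.628 MeV / (931.5 MeV/u) = 1.194448 u
Constituent mass = 54(1.00728) + 78(1.0086649) = 133.0689822 u
Nuclear mass = 133.0689822 − 1.194448 = 131.8745342 u ≈ 131.8745 u (to 4 decimal places)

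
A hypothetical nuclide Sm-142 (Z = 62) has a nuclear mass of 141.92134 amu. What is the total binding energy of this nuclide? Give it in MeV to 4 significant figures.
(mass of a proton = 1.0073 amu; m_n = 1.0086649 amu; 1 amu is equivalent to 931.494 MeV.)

Total constituent mass: 62 × 1.0073 + 80 × 1.0086649 = 143.1457920 amu
The mass defect is 143.1457920 − 141.92134 = 1.2244520 amu.
E_B = 1.2244520 × 931.494 = 1140.57 MeV

1141 MeV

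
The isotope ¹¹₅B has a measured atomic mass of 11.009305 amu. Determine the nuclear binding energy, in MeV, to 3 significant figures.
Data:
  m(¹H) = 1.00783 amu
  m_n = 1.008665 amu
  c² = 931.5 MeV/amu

Z = 5, so N = A − Z = 11 − 5 = 6.
Σm = 5·m(¹H) + 6·m_n = 5.03915 + 6.051990 = 11.091140 amu
The mass defect is 11.091140 − 11.009305 = 0.081835 amu.
Binding energy = Δm·c² = 0.081835 × 931.5 MeV/amu = 76.2293 MeV

76.2 MeV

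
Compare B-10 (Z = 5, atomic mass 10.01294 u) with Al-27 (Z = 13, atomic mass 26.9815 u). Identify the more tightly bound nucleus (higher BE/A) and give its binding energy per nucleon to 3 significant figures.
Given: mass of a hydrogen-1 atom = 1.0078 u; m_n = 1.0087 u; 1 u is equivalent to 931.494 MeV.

Al-27; 8.34 MeV/nucleon

B-10: Σm = 5(1.0078) + 5(1.0087) = 10.0825 u; Δm = 0.06956 u; E_B = 64.7947 MeV; E_B/A = 6.479 MeV
Al-27: Σm = 13(1.0078) + 14(1.0087) = 27.2232 u; Δm = 0.2417 u; E_B = 225.14 MeV; E_B/A = 8.339 MeV
Al-27 has the higher binding energy per nucleon, so it is the more tightly bound nucleus.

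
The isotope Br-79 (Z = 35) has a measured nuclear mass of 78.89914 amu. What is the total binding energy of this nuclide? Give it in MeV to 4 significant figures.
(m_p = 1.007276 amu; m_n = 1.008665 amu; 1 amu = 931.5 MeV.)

With 35 protons and 44 neutrons (A = 79):
Σm = 35·m_p + 44·m_n = 35.254660 + 44.381260 = 79.635920 amu
Δm = 79.635920 − 78.89914 = 0.736780 amu
Converting to energy: 0.736780 amu × 931.5 MeV/amu = 686.311 MeV

686.3 MeV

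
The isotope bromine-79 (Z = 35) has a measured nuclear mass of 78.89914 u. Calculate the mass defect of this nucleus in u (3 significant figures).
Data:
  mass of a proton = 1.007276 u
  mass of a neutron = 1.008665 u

0.737 u

Total constituent mass: 35 × 1.007276 + 44 × 1.008665 = 79.635920 u
Δm = 79.635920 − 78.89914 = 0.736780 u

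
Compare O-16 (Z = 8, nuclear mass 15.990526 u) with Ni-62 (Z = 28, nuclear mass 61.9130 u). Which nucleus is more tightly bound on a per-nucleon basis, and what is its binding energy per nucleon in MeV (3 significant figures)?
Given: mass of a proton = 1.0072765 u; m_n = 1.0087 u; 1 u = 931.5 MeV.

Ni-62; 8.81 MeV/nucleon

O-16: Σm = 8(1.0072765) + 8(1.0087) = 16.1278120 u; Δm = 0.1372860 u; E_B = 127.88 MeV; E_B/A = 7.993 MeV
Ni-62: Σm = 28(1.0072765) + 34(1.0087) = 62.4995420 u; Δm = 0.5865420 u; E_B = 546.36 MeV; E_B/A = 8.812 MeV
Ni-62 has the higher binding energy per nucleon, so it is the more tightly bound nucleus.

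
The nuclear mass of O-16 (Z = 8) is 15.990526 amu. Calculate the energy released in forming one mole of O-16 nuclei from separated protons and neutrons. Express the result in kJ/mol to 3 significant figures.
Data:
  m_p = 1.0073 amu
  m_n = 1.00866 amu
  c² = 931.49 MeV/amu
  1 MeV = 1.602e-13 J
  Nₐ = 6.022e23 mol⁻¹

Z = 8, so N = A − Z = 16 − 8 = 8.
Σm = 8·m_p + 8·m_n = 8.0584 + 8.06928 = 16.12768 amu
Δm = 16.12768 − 15.990526 = 0.137154 amu
E_B = 0.137154 × 931.49 = 127.758 MeV
Per nucleus in joules: 127.758 MeV × 1.602e-13 J/MeV = 2.0467e-11 J
Per mole: 2.0467e-11 J × 6.022e23 mol⁻¹ = 1.2325e+13 J/mol

1.23e+10 kJ/mol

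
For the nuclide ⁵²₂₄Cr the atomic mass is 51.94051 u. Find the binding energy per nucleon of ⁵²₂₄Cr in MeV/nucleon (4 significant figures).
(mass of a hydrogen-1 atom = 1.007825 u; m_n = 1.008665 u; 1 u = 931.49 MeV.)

8.776 MeV/nucleon

Z = 24, so N = A − Z = 52 − 24 = 28.
Mass of separated nucleons = 24(1.007825) + 28(1.008665) = 24.187800 + 28.242620 = 52.430420 u
Δm = 52.430420 − 51.94051 = 0.489910 u
Converting to energy: 0.489910 u × 931.49 MeV/u = 456.346 MeV
Dividing by A = 52 gives 8.776 MeV per nucleon.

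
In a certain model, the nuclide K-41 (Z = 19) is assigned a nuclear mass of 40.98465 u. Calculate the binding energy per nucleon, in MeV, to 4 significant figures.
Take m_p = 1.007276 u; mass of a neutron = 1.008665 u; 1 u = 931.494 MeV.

Σm = 19·m_p + 22·m_n = 19.138244 + 22.190630 = 41.328874 u
The mass defect is 41.328874 − 40.98465 = 0.344224 u.
Binding energy = Δm·c² = 0.344224 × 931.494 MeV/u = 320.643 MeV
BE/A = 320.643 MeV / 41 = 7.821 MeV/nucleon

7.821 MeV/nucleon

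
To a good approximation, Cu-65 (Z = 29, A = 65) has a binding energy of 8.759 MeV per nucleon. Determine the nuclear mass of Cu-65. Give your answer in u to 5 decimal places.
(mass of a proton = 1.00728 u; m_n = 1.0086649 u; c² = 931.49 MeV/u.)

Total binding energy = 65 × 8.759 = 569.335 MeV
Mass defect = 569.335 MeV / (931.49 MeV/u) = 0.6112089 u
Constituent mass = 29(1.00728) + 36(1.0086649) = 65.5230564 u
Nuclear mass = 65.5230564 − 0.6112089 = 64.9118475 u ≈ 64.91185 u (to 5 decimal places)

64.91185 u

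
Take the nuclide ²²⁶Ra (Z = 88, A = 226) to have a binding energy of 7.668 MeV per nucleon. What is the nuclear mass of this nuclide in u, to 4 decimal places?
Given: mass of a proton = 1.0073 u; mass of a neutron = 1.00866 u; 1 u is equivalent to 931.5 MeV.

225.9771 u

Total binding energy = 226 × 7.668 = 1732.968 MeV
Mass defect = 1732.968 MeV / (931.5 MeV/u) = 1.860406 u
Constituent mass = 88(1.0073) + 138(1.00866) = 227.83748 u
Nuclear mass = 227.83748 − 1.860406 = 225.977074 u ≈ 225.9771 u (to 4 decimal places)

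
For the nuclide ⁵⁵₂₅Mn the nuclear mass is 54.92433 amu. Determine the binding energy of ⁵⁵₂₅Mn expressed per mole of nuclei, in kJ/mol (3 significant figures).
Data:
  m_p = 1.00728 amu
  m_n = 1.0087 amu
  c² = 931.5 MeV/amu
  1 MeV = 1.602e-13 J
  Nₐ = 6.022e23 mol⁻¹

The nucleus contains 25 protons and 55 − 25 = 30 neutrons.
Total constituent mass: 25 × 1.00728 + 30 × 1.0087 = 55.44300 amu
Mass defect Δm = 55.44300 − 54.92433 = 0.51867 amu
E_B = 0.51867 × 931.5 = 483.141 MeV
Per nucleus in joules: 483.141 MeV × 1.602e-13 J/MeV = 7.7399e-11 J
Per mole: 7.7399e-11 J × 6.022e23 mol⁻¹ = 4.6610e+13 J/mol

4.66e+10 kJ/mol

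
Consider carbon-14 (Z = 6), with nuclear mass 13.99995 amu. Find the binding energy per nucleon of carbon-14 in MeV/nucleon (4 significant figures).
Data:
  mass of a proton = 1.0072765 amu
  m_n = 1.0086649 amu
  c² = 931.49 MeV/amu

7.520 MeV/nucleon

Z = 6, so N = A − Z = 14 − 6 = 8.
Σm = 6·m_p + 8·m_n = 6.0436590 + 8.0693192 = 14.1129782 amu
Mass defect Δm = 14.1129782 − 13.99995 = 0.1130282 amu
Binding energy = Δm·c² = 0.1130282 × 931.49 MeV/amu = 105.285 MeV
Per nucleon: 105.285 / 14 = 7.520 MeV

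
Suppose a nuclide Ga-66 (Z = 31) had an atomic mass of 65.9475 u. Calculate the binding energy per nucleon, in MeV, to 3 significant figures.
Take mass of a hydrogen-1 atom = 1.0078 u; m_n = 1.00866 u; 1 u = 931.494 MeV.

8.43 MeV/nucleon

Σm = 31·m(¹H) + 35·m_n = 31.2418 + 35.30310 = 66.54490 u
Mass defect Δm = 66.54490 − 65.9475 = 0.59740 u
Converting to energy: 0.59740 u × 931.494 MeV/u = 556.475 MeV
BE/A = 556.475 MeV / 66 = 8.431 MeV/nucleon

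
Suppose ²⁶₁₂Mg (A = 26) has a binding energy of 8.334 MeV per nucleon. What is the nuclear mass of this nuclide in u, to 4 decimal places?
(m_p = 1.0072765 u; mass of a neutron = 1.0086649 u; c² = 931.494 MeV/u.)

25.9760 u

Total binding energy = 26 × 8.334 = 216.684 MeV
Mass defect = 216.684 MeV / (931.494 MeV/u) = 0.232620 u
Constituent mass = 12(1.0072765) + 14(1.0086649) = 26.2086266 u
Nuclear mass = 26.2086266 − 0.232620 = 25.9760066 u ≈ 25.9760 u (to 4 decimal places)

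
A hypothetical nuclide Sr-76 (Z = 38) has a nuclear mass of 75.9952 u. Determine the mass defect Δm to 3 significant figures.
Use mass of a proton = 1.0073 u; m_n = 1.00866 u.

Total constituent mass: 38 × 1.0073 + 38 × 1.00866 = 76.60648 u
Mass defect Δm = 76.60648 − 75.9952 = 0.61128 u

0.611 u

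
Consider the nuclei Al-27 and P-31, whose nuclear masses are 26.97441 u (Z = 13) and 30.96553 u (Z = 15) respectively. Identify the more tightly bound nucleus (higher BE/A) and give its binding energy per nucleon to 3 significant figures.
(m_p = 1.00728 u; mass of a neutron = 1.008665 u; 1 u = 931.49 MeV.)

P-31; 8.48 MeV/nucleon

Al-27: Σm = 13(1.00728) + 14(1.008665) = 27.215950 u; Δm = 0.241540 u; E_B = 224.99 MeV; E_B/A = 8.333 MeV
P-31: Σm = 15(1.00728) + 16(1.008665) = 31.247840 u; Δm = 0.282310 u; E_B = 262.97 MeV; E_B/A = 8.483 MeV
P-31 has the higher binding energy per nucleon, so it is the more tightly bound nucleus.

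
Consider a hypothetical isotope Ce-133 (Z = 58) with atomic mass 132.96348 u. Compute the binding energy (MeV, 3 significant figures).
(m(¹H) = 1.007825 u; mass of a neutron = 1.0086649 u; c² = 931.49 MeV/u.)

Z = 58, so N = A − Z = 133 − 58 = 75.
Total constituent mass: 58 × 1.007825 + 75 × 1.0086649 = 134.1037175 u
Δm = 134.1037175 − 132.96348 = 1.1402375 u
Converting to energy: 1.1402375 u × 931.49 MeV/u = 1062.12 MeV

1060 MeV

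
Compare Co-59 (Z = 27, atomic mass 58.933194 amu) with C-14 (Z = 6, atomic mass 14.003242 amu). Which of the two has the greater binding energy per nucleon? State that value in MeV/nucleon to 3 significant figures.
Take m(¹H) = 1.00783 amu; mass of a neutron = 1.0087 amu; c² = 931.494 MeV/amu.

Co-59: Σm = 27(1.00783) + 32(1.0087) = 59.48981 amu; Δm = 0.556616 amu; E_B = 518.48 MeV; E_B/A = 8.788 MeV
C-14: Σm = 6(1.00783) + 8(1.0087) = 14.11658 amu; Δm = 0.113338 amu; E_B = 105.57 MeV; E_B/A = 7.541 MeV
Co-59 has the higher binding energy per nucleon, so it is the more tightly bound nucleus.

Co-59; 8.79 MeV/nucleon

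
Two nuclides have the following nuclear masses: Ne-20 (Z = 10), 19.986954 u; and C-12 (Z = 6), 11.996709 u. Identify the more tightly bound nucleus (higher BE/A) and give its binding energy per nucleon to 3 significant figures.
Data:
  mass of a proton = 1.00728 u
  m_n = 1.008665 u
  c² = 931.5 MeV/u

Ne-20: Σm = 10(1.00728) + 10(1.008665) = 20.159450 u; Δm = 0.172496 u; E_B = 160.68 MeV; E_B/A = 8.034 MeV
C-12: Σm = 6(1.00728) + 6(1.008665) = 12.095670 u; Δm = 0.098961 u; E_B = 92.182 MeV; E_B/A = 7.682 MeV
Ne-20 has the higher binding energy per nucleon, so it is the more tightly bound nucleus.

Ne-20; 8.03 MeV/nucleon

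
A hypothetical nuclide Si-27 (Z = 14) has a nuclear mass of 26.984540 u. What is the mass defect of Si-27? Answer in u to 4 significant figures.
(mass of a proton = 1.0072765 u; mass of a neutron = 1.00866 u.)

Σm = 14·m_p + 13·m_n = 14.1018710 + 13.11258 = 27.2144510 u
The mass defect is 27.2144510 − 26.984540 = 0.2299110 u.

0.2299 u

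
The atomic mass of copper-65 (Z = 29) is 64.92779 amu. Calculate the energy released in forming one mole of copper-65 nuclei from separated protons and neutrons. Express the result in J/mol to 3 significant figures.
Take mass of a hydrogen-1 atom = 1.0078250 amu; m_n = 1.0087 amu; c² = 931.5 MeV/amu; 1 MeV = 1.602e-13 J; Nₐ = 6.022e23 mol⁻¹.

Z = 29, so N = A − Z = 65 − 29 = 36.
Total constituent mass: 29 × 1.0078250 + 36 × 1.0087 = 65.5401250 amu
Δm = 65.5401250 − 64.92779 = 0.6123350 amu
Binding energy = Δm·c² = 0.6123350 × 931.5 MeV/amu = 570.390 MeV
Per nucleus in joules: 570.390 MeV × 1.602e-13 J/MeV = 9.1376e-11 J
Per mole: 9.1376e-11 J × 6.022e23 mol⁻¹ = 5.5027e+13 J/mol

5.50e+13 J/mol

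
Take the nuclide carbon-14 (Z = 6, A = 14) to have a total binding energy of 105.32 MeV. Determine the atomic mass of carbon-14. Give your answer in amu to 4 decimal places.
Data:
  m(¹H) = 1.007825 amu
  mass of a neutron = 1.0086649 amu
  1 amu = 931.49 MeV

Mass defect = 105.32 MeV / (931.49 MeV/amu) = 0.113066 amu
Constituent mass = 6(1.007825) + 8(1.0086649) = 14.1162692 amu
Atomic mass = 14.1162692 − 0.113066 = 14.0032032 amu ≈ 14.0032 amu (to 4 decimal places)

14.0032 amu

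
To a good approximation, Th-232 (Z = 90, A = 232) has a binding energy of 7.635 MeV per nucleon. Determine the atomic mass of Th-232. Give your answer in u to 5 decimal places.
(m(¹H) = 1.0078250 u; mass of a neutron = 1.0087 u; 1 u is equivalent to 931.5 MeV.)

232.03807 u

Total binding energy = 232 × 7.635 = 1771.320 MeV
Mass defect = 1771.320 MeV / (931.5 MeV/u) = 1.9015781 u
Constituent mass = 90(1.0078250) + 142(1.0087) = 233.9396500 u
Atomic mass = 233.9396500 − 1.9015781 = 232.0380719 u ≈ 232.03807 u (to 5 decimal places)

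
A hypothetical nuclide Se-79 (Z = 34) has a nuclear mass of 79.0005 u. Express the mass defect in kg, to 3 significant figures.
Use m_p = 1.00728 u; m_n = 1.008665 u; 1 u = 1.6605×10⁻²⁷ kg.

Mass of separated nucleons = 34(1.00728) + 45(1.008665) = 34.24752 + 45.389925 = 79.637445 u
Mass defect Δm = 79.637445 − 79.0005 = 0.636945 u
In SI units: 0.636945 u × 1.6605×10⁻²⁷ kg/u = 1.0576e-27 kg

1.06e-27 kg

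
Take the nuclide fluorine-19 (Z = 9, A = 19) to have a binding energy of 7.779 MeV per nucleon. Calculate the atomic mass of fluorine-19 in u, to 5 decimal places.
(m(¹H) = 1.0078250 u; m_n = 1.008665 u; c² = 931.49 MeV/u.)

18.99840 u

Total binding energy = 19 × 7.779 = 147.801 MeV
Mass defect = 147.801 MeV / (931.49 MeV/u) = 0.1586716 u
Constituent mass = 9(1.0078250) + 10(1.008665) = 19.1570750 u
Atomic mass = 19.1570750 − 0.1586716 = 18.9984034 u ≈ 18.99840 u (to 5 decimal places)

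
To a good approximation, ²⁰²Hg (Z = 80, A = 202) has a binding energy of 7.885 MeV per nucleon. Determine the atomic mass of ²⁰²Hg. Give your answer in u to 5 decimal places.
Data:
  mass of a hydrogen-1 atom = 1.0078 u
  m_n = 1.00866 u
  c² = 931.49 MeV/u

201.97060 u

Total binding energy = 202 × 7.885 = 1592.770 MeV
Mass defect = 1592.770 MeV / (931.49 MeV/u) = 1.7099164 u
Constituent mass = 80(1.0078) + 122(1.00866) = 203.68052 u
Atomic mass = 203.68052 − 1.7099164 = 201.9706036 u ≈ 201.97060 u (to 5 decimal places)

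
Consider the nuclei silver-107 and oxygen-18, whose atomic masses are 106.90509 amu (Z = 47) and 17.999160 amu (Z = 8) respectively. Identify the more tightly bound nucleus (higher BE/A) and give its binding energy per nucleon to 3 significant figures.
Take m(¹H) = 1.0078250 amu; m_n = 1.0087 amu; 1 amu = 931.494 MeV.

silver-107; 8.57 MeV/nucleon

silver-107: Σm = 47(1.0078250) + 60(1.0087) = 107.8897750 amu; Δm = 0.9846850 amu; E_B = 917.23 MeV; E_B/A = 8.572 MeV
oxygen-18: Σm = 8(1.0078250) + 10(1.0087) = 18.1496000 amu; Δm = 0.1504400 amu; E_B = 140.13 MeV; E_B/A = 7.785 MeV
silver-107 has the higher binding energy per nucleon, so it is the more tightly bound nucleus.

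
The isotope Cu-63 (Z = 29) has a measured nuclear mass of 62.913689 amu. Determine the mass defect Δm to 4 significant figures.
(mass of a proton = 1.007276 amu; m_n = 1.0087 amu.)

The nucleus contains 29 protons and 63 − 29 = 34 neutrons.
Total constituent mass: 29 × 1.007276 + 34 × 1.0087 = 63.506804 amu
The mass defect is 63.506804 − 62.913689 = 0.593115 amu.

0.5931 amu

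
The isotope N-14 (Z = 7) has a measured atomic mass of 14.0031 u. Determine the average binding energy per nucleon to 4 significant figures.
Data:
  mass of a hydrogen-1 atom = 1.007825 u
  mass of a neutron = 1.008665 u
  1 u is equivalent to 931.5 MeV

The nucleus contains 7 protons and 14 − 7 = 7 neutrons.
Total constituent mass: 7 × 1.007825 + 7 × 1.008665 = 14.115430 u
Δm = 14.115430 − 14.0031 = 0.112330 u
E_B = 0.112330 × 931.5 = 104.635 MeV
Per nucleon: 104.635 / 14 = 7.474 MeV

7.474 MeV/nucleon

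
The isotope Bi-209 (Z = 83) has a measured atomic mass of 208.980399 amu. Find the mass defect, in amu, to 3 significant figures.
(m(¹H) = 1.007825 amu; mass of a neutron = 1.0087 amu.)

With 83 protons and 126 neutrons (A = 209):
Σm = 83·m(¹H) + 126·m_n = 83.649475 + 127.0962 = 210.745675 amu
Mass defect Δm = 210.745675 − 208.980399 = 1.765276 amu

1.77 amu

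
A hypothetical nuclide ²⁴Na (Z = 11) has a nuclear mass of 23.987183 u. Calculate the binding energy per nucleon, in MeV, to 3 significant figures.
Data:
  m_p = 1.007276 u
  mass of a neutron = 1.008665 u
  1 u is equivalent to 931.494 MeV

7.98 MeV/nucleon

Σm = 11·m_p + 13·m_n = 11.080036 + 13.112645 = 24.192681 u
The mass defect is 24.192681 − 23.987183 = 0.205498 u.
E_B = 0.205498 × 931.494 = 191.420 MeV
Per nucleon: 191.420 / 24 = 7.976 MeV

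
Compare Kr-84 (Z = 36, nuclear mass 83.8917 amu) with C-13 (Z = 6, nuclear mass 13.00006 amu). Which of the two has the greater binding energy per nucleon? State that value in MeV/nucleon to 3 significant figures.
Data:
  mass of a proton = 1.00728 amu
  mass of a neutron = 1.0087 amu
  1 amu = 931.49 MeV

Kr-84: Σm = 36(1.00728) + 48(1.0087) = 84.67968 amu; Δm = 0.78798 amu; E_B = 734.00 MeV; E_B/A = 8.738 MeV
C-13: Σm = 6(1.00728) + 7(1.0087) = 13.10458 amu; Δm = 0.10452 amu; E_B = 97.359 MeV; E_B/A = 7.489 MeV
Kr-84 has the higher binding energy per nucleon, so it is the more tightly bound nucleus.

Kr-84; 8.74 MeV/nucleon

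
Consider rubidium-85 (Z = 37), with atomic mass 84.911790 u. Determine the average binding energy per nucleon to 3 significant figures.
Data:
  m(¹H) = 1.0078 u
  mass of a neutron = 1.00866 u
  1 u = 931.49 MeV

Σm = 37·m(¹H) + 48·m_n = 37.2886 + 48.41568 = 85.70428 u
The mass defect is 85.70428 − 84.911790 = 0.792490 u.
Converting to energy: 0.792490 u × 931.49 MeV/u = 738.197 MeV
Dividing by A = 85 gives 8.6847 MeV per nucleon.

8.68 MeV/nucleon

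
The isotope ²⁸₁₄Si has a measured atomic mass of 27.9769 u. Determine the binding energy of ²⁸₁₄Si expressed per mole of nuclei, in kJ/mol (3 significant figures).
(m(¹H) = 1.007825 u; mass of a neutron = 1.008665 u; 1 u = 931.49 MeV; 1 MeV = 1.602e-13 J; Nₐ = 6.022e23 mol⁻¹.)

2.28e+10 kJ/mol

With 14 protons and 14 neutrons (A = 28):
Σm = 14·m(¹H) + 14·m_n = 14.109550 + 14.121310 = 28.230860 u
Mass defect Δm = 28.230860 − 27.9769 = 0.253960 u
E_B = 0.253960 × 931.49 = 236.561 MeV
Per nucleus in joules: 236.561 MeV × 1.602e-13 J/MeV = 3.7897e-11 J
Per mole: 3.7897e-11 J × 6.022e23 mol⁻¹ = 2.2822e+13 J/mol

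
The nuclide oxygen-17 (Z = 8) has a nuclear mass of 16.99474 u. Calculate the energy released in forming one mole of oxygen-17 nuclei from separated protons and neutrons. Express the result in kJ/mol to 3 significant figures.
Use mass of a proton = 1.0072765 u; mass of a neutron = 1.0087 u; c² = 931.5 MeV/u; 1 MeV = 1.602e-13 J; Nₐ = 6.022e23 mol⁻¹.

1.27e+10 kJ/mol

With 8 protons and 9 neutrons (A = 17):
Σm = 8·m_p + 9·m_n = 8.0582120 + 9.0783 = 17.1365120 u
Mass defect Δm = 17.1365120 − 16.99474 = 0.1417720 u
Binding energy = Δm·c² = 0.1417720 × 931.5 MeV/u = 132.061 MeV
Per nucleus in joules: 132.061 MeV × 1.602e-13 J/MeV = 2.1156e-11 J
Per mole: 2.1156e-11 J × 6.022e23 mol⁻¹ = 1.2740e+13 J/mol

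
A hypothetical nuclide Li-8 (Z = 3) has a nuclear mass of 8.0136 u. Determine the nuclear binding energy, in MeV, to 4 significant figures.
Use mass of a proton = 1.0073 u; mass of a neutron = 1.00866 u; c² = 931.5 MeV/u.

48.07 MeV

Z = 3, so N = A − Z = 8 − 3 = 5.
Mass of separated nucleons = 3(1.0073) + 5(1.00866) = 3.0219 + 5.04330 = 8.06520 u
The mass defect is 8.06520 − 8.0136 = 0.05160 u.
Binding energy = Δm·c² = 0.05160 × 931.5 MeV/u = 48.0654 MeV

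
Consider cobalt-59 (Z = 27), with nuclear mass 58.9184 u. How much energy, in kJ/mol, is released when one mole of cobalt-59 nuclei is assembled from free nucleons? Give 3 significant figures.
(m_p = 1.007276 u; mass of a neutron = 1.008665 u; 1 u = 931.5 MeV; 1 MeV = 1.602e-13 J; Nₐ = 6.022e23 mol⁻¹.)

4.99e+10 kJ/mol

Mass of separated nucleons = 27(1.007276) + 32(1.008665) = 27.196452 + 32.277280 = 59.473732 u
Mass defect Δm = 59.473732 − 58.9184 = 0.555332 u
E_B = 0.555332 × 931.5 = 517.292 MeV
Per nucleus in joules: 517.292 MeV × 1.602e-13 J/MeV = 8.2870e-11 J
Per mole: 8.2870e-11 J × 6.022e23 mol⁻¹ = 4.9904e+13 J/mol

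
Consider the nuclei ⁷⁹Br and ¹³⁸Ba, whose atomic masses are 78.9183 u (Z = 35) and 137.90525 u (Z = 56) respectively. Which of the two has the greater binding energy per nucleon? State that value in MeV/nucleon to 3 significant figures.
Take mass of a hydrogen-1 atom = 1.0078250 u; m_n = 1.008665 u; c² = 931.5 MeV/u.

⁷⁹Br; 8.69 MeV/nucleon

⁷⁹Br: Σm = 35(1.0078250) + 44(1.008665) = 79.6551350 u; Δm = 0.7368350 u; E_B = 686.36 MeV; E_B/A = 8.688 MeV
¹³⁸Ba: Σm = 56(1.0078250) + 82(1.008665) = 139.1487300 u; Δm = 1.2434800 u; E_B = 1158.3 MeV; E_B/A = 8.393 MeV
⁷⁹Br has the higher binding energy per nucleon, so it is the more tightly bound nucleus.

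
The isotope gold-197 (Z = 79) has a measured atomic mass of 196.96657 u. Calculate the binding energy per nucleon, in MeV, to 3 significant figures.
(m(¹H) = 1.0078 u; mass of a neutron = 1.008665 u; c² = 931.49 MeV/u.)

Σm = 79·m(¹H) + 118·m_n = 79.6162 + 119.022470 = 198.638670 u
Δm = 198.638670 − 196.96657 = 1.672100 u
Binding energy = Δm·c² = 1.672100 × 931.49 MeV/u = 1557.54 MeV
Dividing by A = 197 gives 7.906 MeV per nucleon.

7.91 MeV/nucleon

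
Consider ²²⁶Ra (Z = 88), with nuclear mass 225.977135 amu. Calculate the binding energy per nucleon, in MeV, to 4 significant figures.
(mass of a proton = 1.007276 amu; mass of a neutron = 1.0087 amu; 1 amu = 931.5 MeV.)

Z = 88, so N = A − Z = 226 − 88 = 138.
Total constituent mass: 88 × 1.007276 + 138 × 1.0087 = 227.840888 amu
Δm = 227.840888 − 225.977135 = 1.863753 amu
E_B = 1.863753 × 931.5 = 1736.09 MeV
Per nucleon: 1736.09 / 226 = 7.682 MeV

7.682 MeV/nucleon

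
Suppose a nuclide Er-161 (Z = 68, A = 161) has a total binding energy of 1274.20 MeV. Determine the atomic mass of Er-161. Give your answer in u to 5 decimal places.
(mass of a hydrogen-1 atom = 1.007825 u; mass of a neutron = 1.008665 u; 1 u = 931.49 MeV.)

Mass defect = 1274.20 MeV / (931.49 MeV/u) = 1.3679159 u
Constituent mass = 68(1.007825) + 93(1.008665) = 162.337945 u
Atomic mass = 162.337945 − 1.3679159 = 160.9700291 u ≈ 160.97003 u (to 5 decimal places)

160.97003 u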